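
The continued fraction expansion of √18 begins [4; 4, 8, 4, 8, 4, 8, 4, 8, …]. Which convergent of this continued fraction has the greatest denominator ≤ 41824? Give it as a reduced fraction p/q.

a_0 = 4: 4/1  (≤ bound)
a_1 = 4: 17/4  (≤ bound)
a_2 = 8: 140/33  (≤ bound)
a_3 = 4: 577/136  (≤ bound)
a_4 = 8: 4756/1121  (≤ bound)
a_5 = 4: 19601/4620  (≤ bound)
a_6 = 8: 161564/38081  (≤ bound)
a_7 = 4: 665857/156944  (> 41824, stop)

161564/38081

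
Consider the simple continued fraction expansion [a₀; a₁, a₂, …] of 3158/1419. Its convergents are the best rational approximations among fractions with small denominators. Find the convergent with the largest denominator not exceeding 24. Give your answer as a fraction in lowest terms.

20/9

List convergents until the denominator exceeds the bound:
a_0 = 2: 2/1  (≤ bound)
a_1 = 4: 9/4  (≤ bound)
a_2 = 2: 20/9  (≤ bound)
a_3 = 3: 69/31  (> 24, stop)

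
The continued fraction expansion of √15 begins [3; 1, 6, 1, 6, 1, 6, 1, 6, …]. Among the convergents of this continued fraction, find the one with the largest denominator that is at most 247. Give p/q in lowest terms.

a_0 = 3: 3/1  (≤ bound)
a_1 = 1: 4/1  (≤ bound)
a_2 = 6: 27/7  (≤ bound)
a_3 = 1: 31/8  (≤ bound)
a_4 = 6: 213/55  (≤ bound)
a_5 = 1: 244/63  (≤ bound)
a_6 = 6: 1677/433  (> 247, stop)

244/63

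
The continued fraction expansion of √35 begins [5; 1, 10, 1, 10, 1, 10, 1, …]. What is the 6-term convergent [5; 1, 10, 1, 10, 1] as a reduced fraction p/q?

a_0 = 5: 5/1
a_1 = 1: 6/1
a_2 = 10: 65/11
a_3 = 1: 71/12
a_4 = 10: 775/131
a_5 = 1: 846/143

846/143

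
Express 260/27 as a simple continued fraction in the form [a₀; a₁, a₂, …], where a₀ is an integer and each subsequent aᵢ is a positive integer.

[9; 1, 1, 1, 2, 3]

Apply division with remainder until the remainder is 0:
260 = 9·27 + 17, so a_0 = 9
27 = 1·17 + 10, so a_1 = 1
17 = 1·10 + 7, so a_2 = 1
10 = 1·7 + 3, so a_3 = 1
7 = 2·3 + 1, so a_4 = 2
3 = 3·1 + 0, so a_5 = 3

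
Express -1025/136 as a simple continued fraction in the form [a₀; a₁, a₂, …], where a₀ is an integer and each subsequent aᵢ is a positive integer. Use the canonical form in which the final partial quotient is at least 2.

⌊-1025/136⌋ = -8, remainder 63
⌊136/63⌋ = 2, remainder 10
⌊63/10⌋ = 6, remainder 3
⌊10/3⌋ = 3, remainder 1
⌊3/1⌋ = 3, remainder 0

[-8; 2, 6, 3, 3]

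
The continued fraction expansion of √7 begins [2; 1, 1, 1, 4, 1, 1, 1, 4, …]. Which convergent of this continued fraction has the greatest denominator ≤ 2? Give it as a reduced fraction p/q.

5/2

List convergents until the denominator exceeds the bound:
a_0 = 2: 2/1  (≤ bound)
a_1 = 1: 3/1  (≤ bound)
a_2 = 1: 5/2  (≤ bound)
a_3 = 1: 8/3  (> 2, stop)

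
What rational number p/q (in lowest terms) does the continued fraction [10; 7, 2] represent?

152/15

Build up convergents one term at a time:
a_0 = 10: 10/1
a_1 = 7: 71/7
a_2 = 2: 152/15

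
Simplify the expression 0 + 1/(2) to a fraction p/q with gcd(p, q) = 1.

1/2

Start with 2.
0 + 1/(2/1) = 0 + 1/2 = 1/2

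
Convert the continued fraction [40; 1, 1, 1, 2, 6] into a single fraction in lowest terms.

2072/51

Collapse the nested fraction from the inside out:
Start with 6.
2 + 1/(6/1) = 2 + 1/6 = 13/6
1 + 1/(13/6) = 1 + 6/13 = 19/13
1 + 1/(19/13) = 1 + 13/19 = 32/19
1 + 1/(32/19) = 1 + 19/32 = 51/32
40 + 1/(51/32) = 40 + 32/51 = 2072/51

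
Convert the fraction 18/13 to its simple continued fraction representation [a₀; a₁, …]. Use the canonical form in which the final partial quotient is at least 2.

[1; 2, 1, 1, 2]

Run the Euclidean algorithm, recording each quotient:
⌊18/13⌋ = 1, remainder 5
⌊13/5⌋ = 2, remainder 3
⌊5/3⌋ = 1, remainder 2
⌊3/2⌋ = 1, remainder 1
⌊2/1⌋ = 2, remainder 0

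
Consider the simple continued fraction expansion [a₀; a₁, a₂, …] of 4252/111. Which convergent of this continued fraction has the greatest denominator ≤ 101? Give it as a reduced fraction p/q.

List convergents until the denominator exceeds the bound:
a_0 = 38: 38/1  (≤ bound)
a_1 = 3: 115/3  (≤ bound)
a_2 = 3: 383/10  (≤ bound)
a_3 = 1: 498/13  (≤ bound)
a_4 = 3: 1877/49  (≤ bound)
a_5 = 2: 4252/111  (> 101, stop)

1877/49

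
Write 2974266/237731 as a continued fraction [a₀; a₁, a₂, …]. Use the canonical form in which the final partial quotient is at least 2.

[12; 1, 1, 22, 9, 58, 3, 3]

2974266 = 12·237731 + 121494, so a_0 = 12
237731 = 1·121494 + 116237, so a_1 = 1
121494 = 1·116237 + 5257, so a_2 = 1
116237 = 22·5257 + 583, so a_3 = 22
5257 = 9·583 + 10, so a_4 = 9
583 = 58·10 + 3, so a_5 = 58
10 = 3·3 + 1, so a_6 = 3
3 = 3·1 + 0, so a_7 = 3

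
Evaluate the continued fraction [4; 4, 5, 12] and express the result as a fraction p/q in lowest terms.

Starting at the tail and folding back:
Start with 12.
5 + 1/(12/1) = 5 + 1/12 = 61/12
4 + 1/(61/12) = 4 + 12/61 = 256/61
4 + 1/(256/61) = 4 + 61/256 = 1085/256

1085/256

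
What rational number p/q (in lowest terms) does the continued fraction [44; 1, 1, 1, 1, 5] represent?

1249/28

Starting at the tail and folding back:
Start with 5.
1 + 1/(5/1) = 1 + 1/5 = 6/5
1 + 1/(6/5) = 1 + 5/6 = 11/6
1 + 1/(11/6) = 1 + 6/11 = 17/11
1 + 1/(17/11) = 1 + 11/17 = 28/17
44 + 1/(28/17) = 44 + 17/28 = 1249/28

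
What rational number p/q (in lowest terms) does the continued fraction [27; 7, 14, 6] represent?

Compute successive convergents:
a_0 = 27: 27/1
a_1 = 7: 190/7
a_2 = 14: 2687/99
a_3 = 6: 16312/601

16312/601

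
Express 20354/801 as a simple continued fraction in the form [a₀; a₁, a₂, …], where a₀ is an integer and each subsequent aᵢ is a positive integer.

[25; 2, 2, 3, 3, 14]

Apply division with remainder until the remainder is 0:
20354 = 25·801 + 329, so a_0 = 25
801 = 2·329 + 143, so a_1 = 2
329 = 2·143 + 43, so a_2 = 2
143 = 3·43 + 14, so a_3 = 3
43 = 3·14 + 1, so a_4 = 3
14 = 14·1 + 0, so a_5 = 14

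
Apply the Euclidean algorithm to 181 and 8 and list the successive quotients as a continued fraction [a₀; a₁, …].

Repeatedly divide and take the remainder:
181 ÷ 8 → quotient 22, remainder 5
8 ÷ 5 → quotient 1, remainder 3
5 ÷ 3 → quotient 1, remainder 2
3 ÷ 2 → quotient 1, remainder 1
2 ÷ 1 → quotient 2, remainder 0

[22; 1, 1, 1, 2]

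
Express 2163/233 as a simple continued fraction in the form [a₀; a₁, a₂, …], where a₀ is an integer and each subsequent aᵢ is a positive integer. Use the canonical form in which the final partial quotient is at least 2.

2163 ÷ 233 → quotient 9, remainder 66
233 ÷ 66 → quotient 3, remainder 35
66 ÷ 35 → quotient 1, remainder 31
35 ÷ 31 → quotient 1, remainder 4
31 ÷ 4 → quotient 7, remainder 3
4 ÷ 3 → quotient 1, remainder 1
3 ÷ 1 → quotient 3, remainder 0

[9; 3, 1, 1, 7, 1, 3]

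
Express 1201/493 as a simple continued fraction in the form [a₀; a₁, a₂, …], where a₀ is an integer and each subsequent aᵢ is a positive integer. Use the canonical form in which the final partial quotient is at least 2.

Run the Euclidean algorithm, recording each quotient:
1201 = 2·493 + 215, so a_0 = 2
493 = 2·215 + 63, so a_1 = 2
215 = 3·63 + 26, so a_2 = 3
63 = 2·26 + 11, so a_3 = 2
26 = 2·11 + 4, so a_4 = 2
11 = 2·4 + 3, so a_5 = 2
4 = 1·3 + 1, so a_6 = 1
3 = 3·1 + 0, so a_7 = 3

[2; 2, 3, 2, 2, 2, 1, 3]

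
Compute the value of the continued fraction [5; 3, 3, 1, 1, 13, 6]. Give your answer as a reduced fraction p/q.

10052/1895

Collapse the nested fraction from the inside out:
Start with 6.
13 + 1/(6/1) = 13 + 1/6 = 79/6
1 + 1/(79/6) = 1 + 6/79 = 85/79
1 + 1/(85/79) = 1 + 79/85 = 164/85
3 + 1/(164/85) = 3 + 85/164 = 577/164
3 + 1/(577/164) = 3 + 164/577 = 1895/577
5 + 1/(1895/577) = 5 + 577/1895 = 10052/1895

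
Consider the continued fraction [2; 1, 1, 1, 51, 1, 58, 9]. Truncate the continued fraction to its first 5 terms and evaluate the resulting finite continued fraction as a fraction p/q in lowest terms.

413/155

Build up convergents one term at a time:
a_0 = 2: 2/1
a_1 = 1: 3/1
a_2 = 1: 5/2
a_3 = 1: 8/3
a_4 = 51: 413/155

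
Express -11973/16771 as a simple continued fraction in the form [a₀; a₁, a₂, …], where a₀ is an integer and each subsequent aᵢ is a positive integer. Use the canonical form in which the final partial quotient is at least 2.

[-1; 3, 2, 54, 44]

Apply division with remainder until the remainder is 0:
-11973 ÷ 16771 → quotient -1, remainder 4798
16771 ÷ 4798 → quotient 3, remainder 2377
4798 ÷ 2377 → quotient 2, remainder 44
2377 ÷ 44 → quotient 54, remainder 1
44 ÷ 1 → quotient 44, remainder 0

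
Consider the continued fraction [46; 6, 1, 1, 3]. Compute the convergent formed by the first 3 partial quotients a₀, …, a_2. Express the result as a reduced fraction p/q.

Start with 1.
6 + 1/(1/1) = 6 + 1/1 = 7/1
46 + 1/(7/1) = 46 + 1/7 = 323/7

323/7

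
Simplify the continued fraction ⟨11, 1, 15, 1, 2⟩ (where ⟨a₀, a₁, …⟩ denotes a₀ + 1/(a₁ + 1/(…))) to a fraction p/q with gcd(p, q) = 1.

a_0 = 11: 11/1
a_1 = 1: 12/1
a_2 = 15: 191/16
a_3 = 1: 203/17
a_4 = 2: 597/50

597/50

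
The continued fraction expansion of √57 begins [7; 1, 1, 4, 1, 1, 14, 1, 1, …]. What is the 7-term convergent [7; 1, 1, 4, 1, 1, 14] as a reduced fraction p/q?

Collapse the nested fraction from the inside out:
Start with 14.
1 + 1/(14/1) = 1 + 1/14 = 15/14
1 + 1/(15/14) = 1 + 14/15 = 29/15
4 + 1/(29/15) = 4 + 15/29 = 131/29
1 + 1/(131/29) = 1 + 29/131 = 160/131
1 + 1/(160/131) = 1 + 131/160 = 291/160
7 + 1/(291/160) = 7 + 160/291 = 2197/291

2197/291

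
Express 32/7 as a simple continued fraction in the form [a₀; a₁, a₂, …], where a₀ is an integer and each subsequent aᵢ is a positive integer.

32 = 4·7 + 4, so a_0 = 4
7 = 1·4 + 3, so a_1 = 1
4 = 1·3 + 1, so a_2 = 1
3 = 3·1 + 0, so a_3 = 3

[4; 1, 1, 3]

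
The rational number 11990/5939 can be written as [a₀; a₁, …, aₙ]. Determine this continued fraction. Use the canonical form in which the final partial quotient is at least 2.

11990 = 2·5939 + 112, so a_0 = 2
5939 = 53·112 + 3, so a_1 = 53
112 = 37·3 + 1, so a_2 = 37
3 = 3·1 + 0, so a_3 = 3

[2; 53, 37, 3]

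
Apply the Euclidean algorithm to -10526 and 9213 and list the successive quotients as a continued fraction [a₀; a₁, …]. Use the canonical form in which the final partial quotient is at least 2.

-10526 = -2·9213 + 7900, so a_0 = -2
9213 = 1·7900 + 1313, so a_1 = 1
7900 = 6·1313 + 22, so a_2 = 6
1313 = 59·22 + 15, so a_3 = 59
22 = 1·15 + 7, so a_4 = 1
15 = 2·7 + 1, so a_5 = 2
7 = 7·1 + 0, so a_6 = 7

[-2; 1, 6, 59, 1, 2, 7]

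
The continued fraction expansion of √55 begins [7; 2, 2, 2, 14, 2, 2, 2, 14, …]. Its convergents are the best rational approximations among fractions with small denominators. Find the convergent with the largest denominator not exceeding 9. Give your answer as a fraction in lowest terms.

List convergents until the denominator exceeds the bound:
a_0 = 7: 7/1  (≤ bound)
a_1 = 2: 15/2  (≤ bound)
a_2 = 2: 37/5  (≤ bound)
a_3 = 2: 89/12  (> 9, stop)

37/5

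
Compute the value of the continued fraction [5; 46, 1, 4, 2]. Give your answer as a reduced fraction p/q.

2586/515

Work from the innermost term outward:
Start with 2.
4 + 1/(2/1) = 4 + 1/2 = 9/2
1 + 1/(9/2) = 1 + 2/9 = 11/9
46 + 1/(11/9) = 46 + 9/11 = 515/11
5 + 1/(515/11) = 5 + 11/515 = 2586/515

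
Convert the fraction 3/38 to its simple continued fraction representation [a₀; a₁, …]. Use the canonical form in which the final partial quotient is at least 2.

[0; 12, 1, 2]

⌊3/38⌋ = 0, remainder 3
⌊38/3⌋ = 12, remainder 2
⌊3/2⌋ = 1, remainder 1
⌊2/1⌋ = 2, remainder 0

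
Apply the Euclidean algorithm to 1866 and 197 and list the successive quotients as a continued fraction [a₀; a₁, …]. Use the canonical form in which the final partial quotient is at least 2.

1866 = 9·197 + 93, so a_0 = 9
197 = 2·93 + 11, so a_1 = 2
93 = 8·11 + 5, so a_2 = 8
11 = 2·5 + 1, so a_3 = 2
5 = 5·1 + 0, so a_4 = 5

[9; 2, 8, 2, 5]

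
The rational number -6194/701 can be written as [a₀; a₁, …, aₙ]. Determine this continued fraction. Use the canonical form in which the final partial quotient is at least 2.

⌊-6194/701⌋ = -9, remainder 115
⌊701/115⌋ = 6, remainder 11
⌊115/11⌋ = 10, remainder 5
⌊11/5⌋ = 2, remainder 1
⌊5/1⌋ = 5, remainder 0

[-9; 6, 10, 2, 5]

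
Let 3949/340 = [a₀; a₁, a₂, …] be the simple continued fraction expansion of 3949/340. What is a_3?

3949 ÷ 340 → quotient 11, remainder 209
340 ÷ 209 → quotient 1, remainder 131
209 ÷ 131 → quotient 1, remainder 78
131 ÷ 78 → quotient 1, remainder 53

1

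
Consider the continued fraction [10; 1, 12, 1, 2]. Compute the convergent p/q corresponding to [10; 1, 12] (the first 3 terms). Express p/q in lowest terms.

142/13

Start with 12.
1 + 1/(12/1) = 1 + 1/12 = 13/12
10 + 1/(13/12) = 10 + 12/13 = 142/13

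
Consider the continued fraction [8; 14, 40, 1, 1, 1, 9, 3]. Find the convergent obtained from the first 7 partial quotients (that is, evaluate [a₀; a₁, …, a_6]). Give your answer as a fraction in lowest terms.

133459/16535

a_0 = 8: 8/1
a_1 = 14: 113/14
a_2 = 40: 4528/561
a_3 = 1: 4641/575
a_4 = 1: 9169/1136
a_5 = 1: 13810/1711
a_6 = 9: 133459/16535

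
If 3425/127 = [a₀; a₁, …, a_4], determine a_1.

3425 = 26·127 + 123, so a_0 = 26
127 = 1·123 + 4, so a_1 = 1

1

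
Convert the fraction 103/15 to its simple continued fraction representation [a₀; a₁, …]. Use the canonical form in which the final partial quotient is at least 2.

⌊103/15⌋ = 6, remainder 13
⌊15/13⌋ = 1, remainder 2
⌊13/2⌋ = 6, remainder 1
⌊2/1⌋ = 2, remainder 0

[6; 1, 6, 2]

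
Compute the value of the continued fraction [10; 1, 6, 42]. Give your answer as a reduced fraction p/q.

Build up convergents one term at a time:
a_0 = 10: 10/1
a_1 = 1: 11/1
a_2 = 6: 76/7
a_3 = 42: 3203/295

3203/295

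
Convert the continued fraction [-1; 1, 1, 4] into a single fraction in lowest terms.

-4/9

Work from the innermost term outward:
Start with 4.
1 + 1/(4/1) = 1 + 1/4 = 5/4
1 + 1/(5/4) = 1 + 4/5 = 9/5
-1 + 1/(9/5) = -1 + 5/9 = -4/9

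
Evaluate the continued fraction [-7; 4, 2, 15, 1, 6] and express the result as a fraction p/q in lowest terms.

-6960/1027

Start with 6.
1 + 1/(6/1) = 1 + 1/6 = 7/6
15 + 1/(7/6) = 15 + 6/7 = 111/7
2 + 1/(111/7) = 2 + 7/111 = 229/111
4 + 1/(229/111) = 4 + 111/229 = 1027/229
-7 + 1/(1027/229) = -7 + 229/1027 = -6960/1027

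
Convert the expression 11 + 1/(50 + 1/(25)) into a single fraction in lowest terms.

13786/1251

Compute successive convergents:
a_0 = 11: 11/1
a_1 = 50: 551/50
a_2 = 25: 13786/1251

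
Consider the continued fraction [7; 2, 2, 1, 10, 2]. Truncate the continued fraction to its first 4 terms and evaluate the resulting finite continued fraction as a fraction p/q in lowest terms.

52/7

Build up convergents one term at a time:
a_0 = 7: 7/1
a_1 = 2: 15/2
a_2 = 2: 37/5
a_3 = 1: 52/7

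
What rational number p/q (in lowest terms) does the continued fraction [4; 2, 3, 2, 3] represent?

244/55

a_0 = 4: 4/1
a_1 = 2: 9/2
a_2 = 3: 31/7
a_3 = 2: 71/16
a_4 = 3: 244/55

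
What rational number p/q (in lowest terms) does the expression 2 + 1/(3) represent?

7/3

Use the convergent recurrence hₖ = aₖ·hₖ₋₁ + hₖ₋₂ (and likewise for the denominators kₖ):
a_0 = 2: 2/1
a_1 = 3: 7/3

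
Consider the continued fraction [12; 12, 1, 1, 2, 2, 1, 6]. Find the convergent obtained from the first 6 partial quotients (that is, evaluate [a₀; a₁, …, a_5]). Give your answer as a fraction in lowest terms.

1824/151

Start with 2.
2 + 1/(2/1) = 2 + 1/2 = 5/2
1 + 1/(5/2) = 1 + 2/5 = 7/5
1 + 1/(7/5) = 1 + 5/7 = 12/7
12 + 1/(12/7) = 12 + 7/12 = 151/12
12 + 1/(151/12) = 12 + 12/151 = 1824/151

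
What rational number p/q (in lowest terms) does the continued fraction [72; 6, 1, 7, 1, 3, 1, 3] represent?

Compute successive convergents:
a_0 = 72: 72/1
a_1 = 6: 433/6
a_2 = 1: 505/7
a_3 = 7: 3968/55
a_4 = 1: 4473/62
a_5 = 3: 17387/241
a_6 = 1: 21860/303
a_7 = 3: 82967/1150

82967/1150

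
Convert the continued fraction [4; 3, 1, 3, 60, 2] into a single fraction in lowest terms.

Work from the innermost term outward:
Start with 2.
60 + 1/(2/1) = 60 + 1/2 = 121/2
3 + 1/(121/2) = 3 + 2/121 = 365/121
1 + 1/(365/121) = 1 + 121/365 = 486/365
3 + 1/(486/365) = 3 + 365/486 = 1823/486
4 + 1/(1823/486) = 4 + 486/1823 = 7778/1823

7778/1823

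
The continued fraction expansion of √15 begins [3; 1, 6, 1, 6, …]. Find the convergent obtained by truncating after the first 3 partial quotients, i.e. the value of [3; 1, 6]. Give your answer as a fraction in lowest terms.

Collapse the nested fraction from the inside out:
Start with 6.
1 + 1/(6/1) = 1 + 1/6 = 7/6
3 + 1/(7/6) = 3 + 6/7 = 27/7

27/7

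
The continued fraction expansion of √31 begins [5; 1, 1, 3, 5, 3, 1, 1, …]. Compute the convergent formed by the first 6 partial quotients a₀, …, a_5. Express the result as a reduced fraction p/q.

Collapse the nested fraction from the inside out:
Start with 3.
5 + 1/(3/1) = 5 + 1/3 = 16/3
3 + 1/(16/3) = 3 + 3/16 = 51/16
1 + 1/(51/16) = 1 + 16/51 = 67/51
1 + 1/(67/51) = 1 + 51/67 = 118/67
5 + 1/(118/67) = 5 + 67/118 = 657/118

657/118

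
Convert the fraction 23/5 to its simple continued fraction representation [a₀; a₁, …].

23 = 4·5 + 3, so a_0 = 4
5 = 1·3 + 2, so a_1 = 1
3 = 1·2 + 1, so a_2 = 1
2 = 2·1 + 0, so a_3 = 2

[4; 1, 1, 2]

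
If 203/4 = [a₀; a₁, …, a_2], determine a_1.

⌊203/4⌋ = 50, remainder 3
⌊4/3⌋ = 1, remainder 1

1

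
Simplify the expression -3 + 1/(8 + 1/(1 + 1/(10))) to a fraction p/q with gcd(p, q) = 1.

-283/98

Start with 10.
1 + 1/(10/1) = 1 + 1/10 = 11/10
8 + 1/(11/10) = 8 + 10/11 = 98/11
-3 + 1/(98/11) = -3 + 11/98 = -283/98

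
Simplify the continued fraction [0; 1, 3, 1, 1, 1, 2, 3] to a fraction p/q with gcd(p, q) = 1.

98/125

Starting at the tail and folding back:
Start with 3.
2 + 1/(3/1) = 2 + 1/3 = 7/3
1 + 1/(7/3) = 1 + 3/7 = 10/7
1 + 1/(10/7) = 1 + 7/10 = 17/10
1 + 1/(17/10) = 1 + 10/17 = 27/17
3 + 1/(27/17) = 3 + 17/27 = 98/27
1 + 1/(98/27) = 1 + 27/98 = 125/98
0 + 1/(125/98) = 0 + 98/125 = 98/125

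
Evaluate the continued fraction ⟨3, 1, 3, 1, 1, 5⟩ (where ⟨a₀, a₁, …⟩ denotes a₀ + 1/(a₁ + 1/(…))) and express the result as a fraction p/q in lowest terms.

189/50

Collapse the nested fraction from the inside out:
Start with 5.
1 + 1/(5/1) = 1 + 1/5 = 6/5
1 + 1/(6/5) = 1 + 5/6 = 11/6
3 + 1/(11/6) = 3 + 6/11 = 39/11
1 + 1/(39/11) = 1 + 11/39 = 50/39
3 + 1/(50/39) = 3 + 39/50 = 189/50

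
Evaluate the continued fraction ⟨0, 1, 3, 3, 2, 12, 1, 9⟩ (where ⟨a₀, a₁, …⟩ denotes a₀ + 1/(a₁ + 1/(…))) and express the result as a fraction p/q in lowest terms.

3067/4000

Work from the innermost term outward:
Start with 9.
1 + 1/(9/1) = 1 + 1/9 = 10/9
12 + 1/(10/9) = 12 + 9/10 = 129/10
2 + 1/(129/10) = 2 + 10/129 = 268/129
3 + 1/(268/129) = 3 + 129/268 = 933/268
3 + 1/(933/268) = 3 + 268/933 = 3067/933
1 + 1/(3067/933) = 1 + 933/3067 = 4000/3067
0 + 1/(4000/3067) = 0 + 3067/4000 = 3067/4000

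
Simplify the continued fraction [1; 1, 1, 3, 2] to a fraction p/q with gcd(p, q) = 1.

Starting at the tail and folding back:
Start with 2.
3 + 1/(2/1) = 3 + 1/2 = 7/2
1 + 1/(7/2) = 1 + 2/7 = 9/7
1 + 1/(9/7) = 1 + 7/9 = 16/9
1 + 1/(16/9) = 1 + 9/16 = 25/16

25/16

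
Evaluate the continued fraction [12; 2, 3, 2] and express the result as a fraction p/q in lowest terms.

Build up convergents one term at a time:
a_0 = 12: 12/1
a_1 = 2: 25/2
a_2 = 3: 87/7
a_3 = 2: 199/16

199/16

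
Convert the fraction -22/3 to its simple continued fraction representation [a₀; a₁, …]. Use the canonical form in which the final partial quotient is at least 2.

-22 = -8·3 + 2, so a_0 = -8
3 = 1·2 + 1, so a_1 = 1
2 = 2·1 + 0, so a_2 = 2

[-8; 1, 2]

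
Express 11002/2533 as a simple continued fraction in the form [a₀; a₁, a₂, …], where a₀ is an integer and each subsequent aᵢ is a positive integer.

Apply division with remainder until the remainder is 0:
11002 ÷ 2533 → quotient 4, remainder 870
2533 ÷ 870 → quotient 2, remainder 793
870 ÷ 793 → quotient 1, remainder 77
793 ÷ 77 → quotient 10, remainder 23
77 ÷ 23 → quotient 3, remainder 8
23 ÷ 8 → quotient 2, remainder 7
8 ÷ 7 → quotient 1, remainder 1
7 ÷ 1 → quotient 7, remainder 0

[4; 2, 1, 10, 3, 2, 1, 7]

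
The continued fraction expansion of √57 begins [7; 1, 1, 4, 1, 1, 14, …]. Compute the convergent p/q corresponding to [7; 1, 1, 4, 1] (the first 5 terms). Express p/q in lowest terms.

a_0 = 7: 7/1
a_1 = 1: 8/1
a_2 = 1: 15/2
a_3 = 4: 68/9
a_4 = 1: 83/11

83/11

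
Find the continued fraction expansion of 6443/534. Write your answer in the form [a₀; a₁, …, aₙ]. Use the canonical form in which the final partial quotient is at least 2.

⌊6443/534⌋ = 12, remainder 35
⌊534/35⌋ = 15, remainder 9
⌊35/9⌋ = 3, remainder 8
⌊9/8⌋ = 1, remainder 1
⌊8/1⌋ = 8, remainder 0

[12; 15, 3, 1, 8]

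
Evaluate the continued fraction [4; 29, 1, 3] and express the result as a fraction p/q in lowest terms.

480/119

Work from the innermost term outward:
Start with 3.
1 + 1/(3/1) = 1 + 1/3 = 4/3
29 + 1/(4/3) = 29 + 3/4 = 119/4
4 + 1/(119/4) = 4 + 4/119 = 480/119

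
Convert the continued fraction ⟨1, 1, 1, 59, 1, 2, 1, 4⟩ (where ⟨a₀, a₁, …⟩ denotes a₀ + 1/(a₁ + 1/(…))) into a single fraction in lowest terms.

3443/2289

Start with 4.
1 + 1/(4/1) = 1 + 1/4 = 5/4
2 + 1/(5/4) = 2 + 4/5 = 14/5
1 + 1/(14/5) = 1 + 5/14 = 19/14
59 + 1/(19/14) = 59 + 14/19 = 1135/19
1 + 1/(1135/19) = 1 + 19/1135 = 1154/1135
1 + 1/(1154/1135) = 1 + 1135/1154 = 2289/1154
1 + 1/(2289/1154) = 1 + 1154/2289 = 3443/2289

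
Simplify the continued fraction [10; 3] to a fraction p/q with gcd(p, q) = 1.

31/3

Use the convergent recurrence hₖ = aₖ·hₖ₋₁ + hₖ₋₂ (and likewise for the denominators kₖ):
a_0 = 10: 10/1
a_1 = 3: 31/3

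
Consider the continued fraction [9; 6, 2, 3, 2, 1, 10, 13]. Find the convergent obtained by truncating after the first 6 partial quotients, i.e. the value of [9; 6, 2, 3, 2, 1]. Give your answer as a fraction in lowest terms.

Start with 1.
2 + 1/(1/1) = 2 + 1/1 = 3/1
3 + 1/(3/1) = 3 + 1/3 = 10/3
2 + 1/(10/3) = 2 + 3/10 = 23/10
6 + 1/(23/10) = 6 + 10/23 = 148/23
9 + 1/(148/23) = 9 + 23/148 = 1355/148

1355/148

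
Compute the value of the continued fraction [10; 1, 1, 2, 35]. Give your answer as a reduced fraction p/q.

Collapse the nested fraction from the inside out:
Start with 35.
2 + 1/(35/1) = 2 + 1/35 = 71/35
1 + 1/(71/35) = 1 + 35/71 = 106/71
1 + 1/(106/71) = 1 + 71/106 = 177/106
10 + 1/(177/106) = 10 + 106/177 = 1876/177

1876/177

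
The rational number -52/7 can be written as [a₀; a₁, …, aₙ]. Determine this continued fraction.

[-8; 1, 1, 3]

Run the Euclidean algorithm, recording each quotient:
-52 ÷ 7 → quotient -8, remainder 4
7 ÷ 4 → quotient 1, remainder 3
4 ÷ 3 → quotient 1, remainder 1
3 ÷ 1 → quotient 3, remainder 0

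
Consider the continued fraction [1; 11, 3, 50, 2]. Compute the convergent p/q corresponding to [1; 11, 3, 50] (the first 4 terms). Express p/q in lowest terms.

a_0 = 1: 1/1
a_1 = 11: 12/11
a_2 = 3: 37/34
a_3 = 50: 1862/1711

1862/1711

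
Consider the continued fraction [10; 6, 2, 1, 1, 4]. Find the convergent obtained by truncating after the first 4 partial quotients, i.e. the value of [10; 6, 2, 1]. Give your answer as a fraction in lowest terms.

193/19

Build up convergents one term at a time:
a_0 = 10: 10/1
a_1 = 6: 61/6
a_2 = 2: 132/13
a_3 = 1: 193/19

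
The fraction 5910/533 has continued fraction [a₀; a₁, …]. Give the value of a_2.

2

Apply division with remainder until the remainder is 0:
5910 = 11·533 + 47, so a_0 = 11
533 = 11·47 + 16, so a_1 = 11
47 = 2·16 + 15, so a_2 = 2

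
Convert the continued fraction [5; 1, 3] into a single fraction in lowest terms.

23/4

a_0 = 5: 5/1
a_1 = 1: 6/1
a_2 = 3: 23/4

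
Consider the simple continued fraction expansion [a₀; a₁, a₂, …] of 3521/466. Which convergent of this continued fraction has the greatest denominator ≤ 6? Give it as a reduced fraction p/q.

15/2

a_0 = 7: 7/1  (≤ bound)
a_1 = 1: 8/1  (≤ bound)
a_2 = 1: 15/2  (≤ bound)
a_3 = 3: 53/7  (> 6, stop)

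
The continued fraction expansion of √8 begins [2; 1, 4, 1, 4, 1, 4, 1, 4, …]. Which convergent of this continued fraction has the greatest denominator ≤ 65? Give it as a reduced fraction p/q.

99/35

a_0 = 2: 2/1  (≤ bound)
a_1 = 1: 3/1  (≤ bound)
a_2 = 4: 14/5  (≤ bound)
a_3 = 1: 17/6  (≤ bound)
a_4 = 4: 82/29  (≤ bound)
a_5 = 1: 99/35  (≤ bound)
a_6 = 4: 478/169  (> 65, stop)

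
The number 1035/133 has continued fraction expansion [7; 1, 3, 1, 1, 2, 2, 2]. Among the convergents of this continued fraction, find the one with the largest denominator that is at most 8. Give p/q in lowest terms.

a_0 = 7: 7/1  (≤ bound)
a_1 = 1: 8/1  (≤ bound)
a_2 = 3: 31/4  (≤ bound)
a_3 = 1: 39/5  (≤ bound)
a_4 = 1: 70/9  (> 8, stop)

39/5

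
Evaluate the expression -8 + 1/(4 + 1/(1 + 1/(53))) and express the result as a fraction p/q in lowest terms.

Start with 53.
1 + 1/(53/1) = 1 + 1/53 = 54/53
4 + 1/(54/53) = 4 + 53/54 = 269/54
-8 + 1/(269/54) = -8 + 54/269 = -2098/269

-2098/269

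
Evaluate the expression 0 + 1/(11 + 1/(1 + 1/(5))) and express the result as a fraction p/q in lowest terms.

Collapse the nested fraction from the inside out:
Start with 5.
1 + 1/(5/1) = 1 + 1/5 = 6/5
11 + 1/(6/5) = 11 + 5/6 = 71/6
0 + 1/(71/6) = 0 + 6/71 = 6/71

6/71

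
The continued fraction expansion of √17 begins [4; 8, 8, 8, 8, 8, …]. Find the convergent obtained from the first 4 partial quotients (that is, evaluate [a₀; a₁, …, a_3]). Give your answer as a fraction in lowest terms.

Compute successive convergents:
a_0 = 4: 4/1
a_1 = 8: 33/8
a_2 = 8: 268/65
a_3 = 8: 2177/528

2177/528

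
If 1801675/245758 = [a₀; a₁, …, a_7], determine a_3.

3

Run the Euclidean algorithm, recording each quotient:
⌊1801675/245758⌋ = 7, remainder 81369
⌊245758/81369⌋ = 3, remainder 1651
⌊81369/1651⌋ = 49, remainder 470
⌊1651/470⌋ = 3, remainder 241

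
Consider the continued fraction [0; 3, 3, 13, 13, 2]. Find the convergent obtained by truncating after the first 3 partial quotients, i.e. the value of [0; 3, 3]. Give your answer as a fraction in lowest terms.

Start with 3.
3 + 1/(3/1) = 3 + 1/3 = 10/3
0 + 1/(10/3) = 0 + 3/10 = 3/10

3/10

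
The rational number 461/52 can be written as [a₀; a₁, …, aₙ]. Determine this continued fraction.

Run the Euclidean algorithm, recording each quotient:
461 = 8·52 + 45, so a_0 = 8
52 = 1·45 + 7, so a_1 = 1
45 = 6·7 + 3, so a_2 = 6
7 = 2·3 + 1, so a_3 = 2
3 = 3·1 + 0, so a_4 = 3

[8; 1, 6, 2, 3]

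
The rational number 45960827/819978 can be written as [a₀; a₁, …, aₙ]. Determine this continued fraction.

[56; 19, 2, 60, 2, 5, 15, 2]

45960827 ÷ 819978 → quotient 56, remainder 42059
819978 ÷ 42059 → quotient 19, remainder 20857
42059 ÷ 20857 → quotient 2, remainder 345
20857 ÷ 345 → quotient 60, remainder 157
345 ÷ 157 → quotient 2, remainder 31
157 ÷ 31 → quotient 5, remainder 2
31 ÷ 2 → quotient 15, remainder 1
2 ÷ 1 → quotient 2, remainder 0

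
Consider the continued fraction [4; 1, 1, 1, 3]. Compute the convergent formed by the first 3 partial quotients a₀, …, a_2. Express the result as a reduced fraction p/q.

9/2

Build up convergents one term at a time:
a_0 = 4: 4/1
a_1 = 1: 5/1
a_2 = 1: 9/2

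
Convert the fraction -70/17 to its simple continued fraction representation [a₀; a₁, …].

[-5; 1, 7, 2]

-70 ÷ 17 → quotient -5, remainder 15
17 ÷ 15 → quotient 1, remainder 2
15 ÷ 2 → quotient 7, remainder 1
2 ÷ 1 → quotient 2, remainder 0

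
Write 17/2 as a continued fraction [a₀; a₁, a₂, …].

[8; 2]

⌊17/2⌋ = 8, remainder 1
⌊2/1⌋ = 2, remainder 0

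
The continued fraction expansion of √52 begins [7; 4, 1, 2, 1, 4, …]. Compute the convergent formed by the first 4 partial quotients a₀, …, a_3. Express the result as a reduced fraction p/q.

Use the convergent recurrence hₖ = aₖ·hₖ₋₁ + hₖ₋₂ (and likewise for the denominators kₖ):
a_0 = 7: 7/1
a_1 = 4: 29/4
a_2 = 1: 36/5
a_3 = 2: 101/14

101/14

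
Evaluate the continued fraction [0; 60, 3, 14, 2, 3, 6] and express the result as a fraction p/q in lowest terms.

1949/117575

Use the convergent recurrence hₖ = aₖ·hₖ₋₁ + hₖ₋₂ (and likewise for the denominators kₖ):
a_0 = 0: 0/1
a_1 = 60: 1/60
a_2 = 3: 3/181
a_3 = 14: 43/2594
a_4 = 2: 89/5369
a_5 = 3: 310/18701
a_6 = 6: 1949/117575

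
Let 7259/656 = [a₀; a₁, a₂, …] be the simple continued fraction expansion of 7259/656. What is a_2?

3

Apply division with remainder until the remainder is 0:
7259 = 11·656 + 43, so a_0 = 11
656 = 15·43 + 11, so a_1 = 15
43 = 3·11 + 10, so a_2 = 3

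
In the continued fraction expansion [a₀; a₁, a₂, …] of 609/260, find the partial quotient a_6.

2

⌊609/260⌋ = 2, remainder 89
⌊260/89⌋ = 2, remainder 82
⌊89/82⌋ = 1, remainder 7
⌊82/7⌋ = 11, remainder 5
⌊7/5⌋ = 1, remainder 2
⌊5/2⌋ = 2, remainder 1
⌊2/1⌋ = 2, remainder 0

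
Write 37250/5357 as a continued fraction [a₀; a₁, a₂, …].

Apply division with remainder until the remainder is 0:
⌊37250/5357⌋ = 6, remainder 5108
⌊5357/5108⌋ = 1, remainder 249
⌊5108/249⌋ = 20, remainder 128
⌊249/128⌋ = 1, remainder 121
⌊128/121⌋ = 1, remainder 7
⌊121/7⌋ = 17, remainder 2
⌊7/2⌋ = 3, remainder 1
⌊2/1⌋ = 2, remainder 0

[6; 1, 20, 1, 1, 17, 3, 2]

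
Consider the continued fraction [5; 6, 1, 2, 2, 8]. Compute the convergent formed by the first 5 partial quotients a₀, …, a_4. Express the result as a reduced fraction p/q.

242/47

a_0 = 5: 5/1
a_1 = 6: 31/6
a_2 = 1: 36/7
a_3 = 2: 103/20
a_4 = 2: 242/47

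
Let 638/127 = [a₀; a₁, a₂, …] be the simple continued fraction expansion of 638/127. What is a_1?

42

Repeatedly divide and take the remainder:
638 = 5·127 + 3, so a_0 = 5
127 = 42·3 + 1, so a_1 = 42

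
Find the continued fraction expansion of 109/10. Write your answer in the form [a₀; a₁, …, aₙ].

109 = 10·10 + 9, so a_0 = 10
10 = 1·9 + 1, so a_1 = 1
9 = 9·1 + 0, so a_2 = 9

[10; 1, 9]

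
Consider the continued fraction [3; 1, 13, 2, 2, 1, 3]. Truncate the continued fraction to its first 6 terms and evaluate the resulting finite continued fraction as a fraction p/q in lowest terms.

Start with 1.
2 + 1/(1/1) = 2 + 1/1 = 3/1
2 + 1/(3/1) = 2 + 1/3 = 7/3
13 + 1/(7/3) = 13 + 3/7 = 94/7
1 + 1/(94/7) = 1 + 7/94 = 101/94
3 + 1/(101/94) = 3 + 94/101 = 397/101

397/101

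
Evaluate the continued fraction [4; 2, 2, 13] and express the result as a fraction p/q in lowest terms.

Start with 13.
2 + 1/(13/1) = 2 + 1/13 = 27/13
2 + 1/(27/13) = 2 + 13/27 = 67/27
4 + 1/(67/27) = 4 + 27/67 = 295/67

295/67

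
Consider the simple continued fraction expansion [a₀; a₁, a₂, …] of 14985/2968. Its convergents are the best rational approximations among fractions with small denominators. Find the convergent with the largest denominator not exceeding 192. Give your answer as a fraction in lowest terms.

List convergents until the denominator exceeds the bound:
a_0 = 5: 5/1  (≤ bound)
a_1 = 20: 101/20  (≤ bound)
a_2 = 2: 207/41  (≤ bound)
a_3 = 7: 1550/307  (> 192, stop)

207/41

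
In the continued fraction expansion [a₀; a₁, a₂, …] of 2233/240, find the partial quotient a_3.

2

Repeatedly divide and take the remainder:
⌊2233/240⌋ = 9, remainder 73
⌊240/73⌋ = 3, remainder 21
⌊73/21⌋ = 3, remainder 10
⌊21/10⌋ = 2, remainder 1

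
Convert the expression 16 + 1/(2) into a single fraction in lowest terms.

a_0 = 16: 16/1
a_1 = 2: 33/2

33/2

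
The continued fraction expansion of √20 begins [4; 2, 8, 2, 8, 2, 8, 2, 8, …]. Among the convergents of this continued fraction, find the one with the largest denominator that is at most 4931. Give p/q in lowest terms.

2889/646

a_0 = 4: 4/1  (≤ bound)
a_1 = 2: 9/2  (≤ bound)
a_2 = 8: 76/17  (≤ bound)
a_3 = 2: 161/36  (≤ bound)
a_4 = 8: 1364/305  (≤ bound)
a_5 = 2: 2889/646  (≤ bound)
a_6 = 8: 24476/5473  (> 4931, stop)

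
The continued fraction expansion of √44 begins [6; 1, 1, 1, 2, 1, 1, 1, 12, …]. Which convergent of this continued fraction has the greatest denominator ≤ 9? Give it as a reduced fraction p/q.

List convergents until the denominator exceeds the bound:
a_0 = 6: 6/1  (≤ bound)
a_1 = 1: 7/1  (≤ bound)
a_2 = 1: 13/2  (≤ bound)
a_3 = 1: 20/3  (≤ bound)
a_4 = 2: 53/8  (≤ bound)
a_5 = 1: 73/11  (> 9, stop)

53/8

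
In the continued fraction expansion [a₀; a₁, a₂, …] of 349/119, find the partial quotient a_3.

349 = 2·119 + 111, so a_0 = 2
119 = 1·111 + 8, so a_1 = 1
111 = 13·8 + 7, so a_2 = 13
8 = 1·7 + 1, so a_3 = 1

1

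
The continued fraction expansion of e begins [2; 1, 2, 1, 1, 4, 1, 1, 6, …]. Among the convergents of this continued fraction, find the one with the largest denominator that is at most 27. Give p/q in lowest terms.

a_0 = 2: 2/1  (≤ bound)
a_1 = 1: 3/1  (≤ bound)
a_2 = 2: 8/3  (≤ bound)
a_3 = 1: 11/4  (≤ bound)
a_4 = 1: 19/7  (≤ bound)
a_5 = 4: 87/32  (> 27, stop)

19/7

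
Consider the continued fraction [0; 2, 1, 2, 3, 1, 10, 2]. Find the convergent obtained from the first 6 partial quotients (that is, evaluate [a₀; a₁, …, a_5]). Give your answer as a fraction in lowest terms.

13/35

Work from the innermost term outward:
Start with 1.
3 + 1/(1/1) = 3 + 1/1 = 4/1
2 + 1/(4/1) = 2 + 1/4 = 9/4
1 + 1/(9/4) = 1 + 4/9 = 13/9
2 + 1/(13/9) = 2 + 9/13 = 35/13
0 + 1/(35/13) = 0 + 13/35 = 13/35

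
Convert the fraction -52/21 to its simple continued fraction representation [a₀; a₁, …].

Repeatedly divide and take the remainder:
⌊-52/21⌋ = -3, remainder 11
⌊21/11⌋ = 1, remainder 10
⌊11/10⌋ = 1, remainder 1
⌊10/1⌋ = 10, remainder 0

[-3; 1, 1, 10]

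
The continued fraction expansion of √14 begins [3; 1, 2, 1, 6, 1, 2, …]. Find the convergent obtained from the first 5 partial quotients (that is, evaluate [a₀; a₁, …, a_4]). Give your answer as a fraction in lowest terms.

a_0 = 3: 3/1
a_1 = 1: 4/1
a_2 = 2: 11/3
a_3 = 1: 15/4
a_4 = 6: 101/27

101/27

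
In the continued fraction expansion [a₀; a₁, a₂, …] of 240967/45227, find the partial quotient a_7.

240967 ÷ 45227 → quotient 5, remainder 14832
45227 ÷ 14832 → quotient 3, remainder 731
14832 ÷ 731 → quotient 20, remainder 212
731 ÷ 212 → quotient 3, remainder 95
212 ÷ 95 → quotient 2, remainder 22
95 ÷ 22 → quotient 4, remainder 7
22 ÷ 7 → quotient 3, remainder 1
7 ÷ 1 → quotient 7, remainder 0

7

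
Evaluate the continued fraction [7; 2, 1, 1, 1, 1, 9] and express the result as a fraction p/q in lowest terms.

a_0 = 7: 7/1
a_1 = 2: 15/2
a_2 = 1: 22/3
a_3 = 1: 37/5
a_4 = 1: 59/8
a_5 = 1: 96/13
a_6 = 9: 923/125

923/125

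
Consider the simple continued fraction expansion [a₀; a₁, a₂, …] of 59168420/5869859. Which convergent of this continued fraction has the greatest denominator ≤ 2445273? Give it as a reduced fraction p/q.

a_0 = 10: 10/1  (≤ bound)
a_1 = 12: 121/12  (≤ bound)
a_2 = 2: 252/25  (≤ bound)
a_3 = 38: 9697/962  (≤ bound)
a_4 = 2: 19646/1949  (≤ bound)
a_5 = 4: 88281/8758  (≤ bound)
a_6 = 35: 3109481/308479  (≤ bound)
a_7 = 19: 59168420/5869859  (> 2445273, stop)

3109481/308479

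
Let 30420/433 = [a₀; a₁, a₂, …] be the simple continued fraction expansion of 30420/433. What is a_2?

30420 = 70·433 + 110, so a_0 = 70
433 = 3·110 + 103, so a_1 = 3
110 = 1·103 + 7, so a_2 = 1

1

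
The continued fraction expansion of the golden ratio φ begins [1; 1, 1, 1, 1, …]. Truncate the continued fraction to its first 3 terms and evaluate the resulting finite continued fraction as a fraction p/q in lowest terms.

a_0 = 1: 1/1
a_1 = 1: 2/1
a_2 = 1: 3/2

3/2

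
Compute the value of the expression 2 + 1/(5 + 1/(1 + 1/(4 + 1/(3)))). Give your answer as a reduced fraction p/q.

202/93

Compute successive convergents:
a_0 = 2: 2/1
a_1 = 5: 11/5
a_2 = 1: 13/6
a_3 = 4: 63/29
a_4 = 3: 202/93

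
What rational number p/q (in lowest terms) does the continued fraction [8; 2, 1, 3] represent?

Work from the innermost term outward:
Start with 3.
1 + 1/(3/1) = 1 + 1/3 = 4/3
2 + 1/(4/3) = 2 + 3/4 = 11/4
8 + 1/(11/4) = 8 + 4/11 = 92/11

92/11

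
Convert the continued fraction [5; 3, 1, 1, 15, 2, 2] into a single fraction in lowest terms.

Build up convergents one term at a time:
a_0 = 5: 5/1
a_1 = 3: 16/3
a_2 = 1: 21/4
a_3 = 1: 37/7
a_4 = 15: 576/109
a_5 = 2: 1189/225
a_6 = 2: 2954/559

2954/559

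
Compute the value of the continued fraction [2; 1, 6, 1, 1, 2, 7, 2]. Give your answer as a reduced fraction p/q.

Work from the innermost term outward:
Start with 2.
7 + 1/(2/1) = 7 + 1/2 = 15/2
2 + 1/(15/2) = 2 + 2/15 = 32/15
1 + 1/(32/15) = 1 + 15/32 = 47/32
1 + 1/(47/32) = 1 + 32/47 = 79/47
6 + 1/(79/47) = 6 + 47/79 = 521/79
1 + 1/(521/79) = 1 + 79/521 = 600/521
2 + 1/(600/521) = 2 + 521/600 = 1721/600

1721/600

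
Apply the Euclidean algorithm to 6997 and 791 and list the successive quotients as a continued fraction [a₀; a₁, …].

6997 = 8·791 + 669, so a_0 = 8
791 = 1·669 + 122, so a_1 = 1
669 = 5·122 + 59, so a_2 = 5
122 = 2·59 + 4, so a_3 = 2
59 = 14·4 + 3, so a_4 = 14
4 = 1·3 + 1, so a_5 = 1
3 = 3·1 + 0, so a_6 = 3

[8; 1, 5, 2, 14, 1, 3]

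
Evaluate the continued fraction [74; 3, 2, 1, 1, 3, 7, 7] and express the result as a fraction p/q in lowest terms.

Starting at the tail and folding back:
Start with 7.
7 + 1/(7/1) = 7 + 1/7 = 50/7
3 + 1/(50/7) = 3 + 7/50 = 157/50
1 + 1/(157/50) = 1 + 50/157 = 207/157
1 + 1/(207/157) = 1 + 157/207 = 364/207
2 + 1/(364/207) = 2 + 207/364 = 935/364
3 + 1/(935/364) = 3 + 364/935 = 3169/935
74 + 1/(3169/935) = 74 + 935/3169 = 235441/3169

235441/3169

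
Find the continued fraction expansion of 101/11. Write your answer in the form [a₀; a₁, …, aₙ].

[9; 5, 2]

101 ÷ 11 → quotient 9, remainder 2
11 ÷ 2 → quotient 5, remainder 1
2 ÷ 1 → quotient 2, remainder 0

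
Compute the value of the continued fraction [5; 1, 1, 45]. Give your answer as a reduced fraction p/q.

Use the convergent recurrence hₖ = aₖ·hₖ₋₁ + hₖ₋₂ (and likewise for the denominators kₖ):
a_0 = 5: 5/1
a_1 = 1: 6/1
a_2 = 1: 11/2
a_3 = 45: 501/91

501/91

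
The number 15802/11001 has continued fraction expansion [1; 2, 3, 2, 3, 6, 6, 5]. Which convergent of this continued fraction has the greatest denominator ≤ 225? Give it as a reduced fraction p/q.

List convergents until the denominator exceeds the bound:
a_0 = 1: 1/1  (≤ bound)
a_1 = 2: 3/2  (≤ bound)
a_2 = 3: 10/7  (≤ bound)
a_3 = 2: 23/16  (≤ bound)
a_4 = 3: 79/55  (≤ bound)
a_5 = 6: 497/346  (> 225, stop)

79/55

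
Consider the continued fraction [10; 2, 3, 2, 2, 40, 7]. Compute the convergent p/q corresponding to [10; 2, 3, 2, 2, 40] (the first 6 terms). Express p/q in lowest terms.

Collapse the nested fraction from the inside out:
Start with 40.
2 + 1/(40/1) = 2 + 1/40 = 81/40
2 + 1/(81/40) = 2 + 40/81 = 202/81
3 + 1/(202/81) = 3 + 81/202 = 687/202
2 + 1/(687/202) = 2 + 202/687 = 1576/687
10 + 1/(1576/687) = 10 + 687/1576 = 16447/1576

16447/1576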